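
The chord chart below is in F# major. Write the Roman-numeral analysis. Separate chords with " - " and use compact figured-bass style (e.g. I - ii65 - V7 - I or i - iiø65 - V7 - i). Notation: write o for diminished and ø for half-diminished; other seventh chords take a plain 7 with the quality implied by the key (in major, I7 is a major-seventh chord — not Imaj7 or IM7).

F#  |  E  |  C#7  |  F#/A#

I - bVII - V7 - I6

F#: major triad on F# = scale degree 1 → I.
E: E with this quality isn't in the key; it's bVII, borrowed from the parallel minor.
C#7 has root C#, degree 5 in F# major, so V7.
F#/A#: major triad on F# = scale degree 1 → I6.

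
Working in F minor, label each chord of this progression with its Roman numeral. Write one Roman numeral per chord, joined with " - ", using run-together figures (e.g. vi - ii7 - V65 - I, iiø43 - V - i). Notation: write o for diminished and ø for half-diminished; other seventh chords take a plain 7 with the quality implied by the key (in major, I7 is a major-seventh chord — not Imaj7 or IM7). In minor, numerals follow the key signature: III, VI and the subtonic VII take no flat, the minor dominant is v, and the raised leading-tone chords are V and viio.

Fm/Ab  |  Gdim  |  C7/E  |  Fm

Fm/Ab: root F is the tonic; minor triad there is i6.
Gdim: root G is the supertonic; diminished triad there is iio.
C7/E: dominant seventh chord on C = scale degree 5 → V65.
Fm has root F, degree 1 in F minor, so i.

i6 - iio - V65 - i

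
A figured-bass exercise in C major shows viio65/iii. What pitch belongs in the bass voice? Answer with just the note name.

F#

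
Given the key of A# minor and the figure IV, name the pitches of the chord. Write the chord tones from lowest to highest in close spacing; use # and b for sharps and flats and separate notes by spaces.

D# F## A#

IV is the major subdominant, borrowed from the parallel major. In A# minor that root is D#.
So the chord is D#-F##-A#, a major triad.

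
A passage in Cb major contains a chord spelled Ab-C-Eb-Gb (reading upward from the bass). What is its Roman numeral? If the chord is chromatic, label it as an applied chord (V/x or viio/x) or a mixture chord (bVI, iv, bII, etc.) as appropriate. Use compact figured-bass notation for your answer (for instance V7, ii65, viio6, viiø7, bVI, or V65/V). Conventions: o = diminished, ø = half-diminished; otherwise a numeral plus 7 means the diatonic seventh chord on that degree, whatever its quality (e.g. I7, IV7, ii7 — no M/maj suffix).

V7/ii

Stacked in thirds the chord is Ab-C-Eb-Gb: a dominant seventh chord on Ab.
Ab is not a diatonic chord root with this quality in Cb major, but it lies a perfect fifth above Db (ii), so the chord functions as an applied dominant of ii.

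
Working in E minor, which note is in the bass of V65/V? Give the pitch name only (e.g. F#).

A#

The applied chord V65/V is rooted on F#: F#-A#-C#-E.
The figure 65 means first inversion — the third is in the bass.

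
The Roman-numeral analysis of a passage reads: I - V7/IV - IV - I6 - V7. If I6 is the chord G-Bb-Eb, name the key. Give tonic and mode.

Eb major

I6 is given as G-Bb-Eb — a major triad with root Eb.
If Eb is scale degree 1 and the mode makes that degree carry a major triad, the tonic is Eb and the mode is major.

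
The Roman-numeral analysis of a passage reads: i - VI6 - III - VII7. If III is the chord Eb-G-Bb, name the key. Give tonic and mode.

C minor

The anchor chord is a major triad on Eb, labeled III.
Counting down 2 scale steps from Eb places the tonic on C; a major triad on degree 3 is diatonic only in minor.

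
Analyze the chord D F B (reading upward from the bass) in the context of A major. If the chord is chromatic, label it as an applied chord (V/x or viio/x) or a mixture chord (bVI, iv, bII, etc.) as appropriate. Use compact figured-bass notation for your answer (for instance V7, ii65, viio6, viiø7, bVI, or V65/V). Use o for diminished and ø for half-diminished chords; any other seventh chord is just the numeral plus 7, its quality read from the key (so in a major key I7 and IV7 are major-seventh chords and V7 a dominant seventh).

Stacked in thirds the chord is B-D-F: a diminished triad on B.
B is the second degree of A major. This is the diminished supertonic triad, borrowed from the parallel minor.
With D in the bass the chord is in first inversion, so the figured bass is 6.

iio6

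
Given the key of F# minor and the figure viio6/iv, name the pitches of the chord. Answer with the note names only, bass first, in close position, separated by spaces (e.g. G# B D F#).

The slash marks an applied leading-tone chord: viio of iv. In F# minor, iv is B, so the leading tone to it is A#, a half step below.
Building a diminished triad on A# gives A#-C#-E.
With the 6 figure the chord is in first inversion; from the bass C# upward in close position it reads C#-E-A#.

C# E A#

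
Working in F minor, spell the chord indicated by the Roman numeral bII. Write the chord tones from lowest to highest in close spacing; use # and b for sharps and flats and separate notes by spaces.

Gb Bb Db

Scale degree 2 in F minor is G; lowering it a half step gives Gb. bII is the Neapolitan chord — a major triad on the lowered second degree.
So the chord is Gb-Bb-Db.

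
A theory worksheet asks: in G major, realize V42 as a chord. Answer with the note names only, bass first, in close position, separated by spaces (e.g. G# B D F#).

C D F# A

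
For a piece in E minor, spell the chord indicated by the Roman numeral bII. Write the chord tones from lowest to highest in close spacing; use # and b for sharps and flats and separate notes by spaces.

F A C

bII is the Neapolitan chord — a major triad on the lowered second degree. In E minor that root is F.
So the chord is F-A-C, a major triad.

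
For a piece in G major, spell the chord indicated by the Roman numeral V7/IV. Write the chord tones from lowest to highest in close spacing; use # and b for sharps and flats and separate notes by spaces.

The slash means an applied dominant: we want the dominant of IV. In G major, IV is C major, and its dominant is built on G.
Building a dominant seventh chord on G gives G-B-D-F.

G B D F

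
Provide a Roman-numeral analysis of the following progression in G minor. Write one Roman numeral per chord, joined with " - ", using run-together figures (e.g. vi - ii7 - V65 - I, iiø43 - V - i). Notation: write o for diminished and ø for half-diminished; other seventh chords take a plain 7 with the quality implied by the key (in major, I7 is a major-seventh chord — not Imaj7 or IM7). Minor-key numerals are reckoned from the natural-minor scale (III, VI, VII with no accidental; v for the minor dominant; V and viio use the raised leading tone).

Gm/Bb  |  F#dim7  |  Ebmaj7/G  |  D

Gm/Bb: minor triad on G = scale degree 1 → i6.
F#dim7: fully diminished seventh chord on F# = scale degree 7 → viio7.
Ebmaj7/G: root Eb is the submediant; major seventh chord there is VI65.
D: root D is the dominant; major triad there is V.

i6 - viio7 - VI65 - V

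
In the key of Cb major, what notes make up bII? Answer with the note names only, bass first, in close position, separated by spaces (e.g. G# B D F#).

Dbb Fb Abb

bII is the Neapolitan chord — a major triad on the lowered second degree. In Cb major that root is Dbb.
So the chord is Dbb-Fb-Abb, a major triad.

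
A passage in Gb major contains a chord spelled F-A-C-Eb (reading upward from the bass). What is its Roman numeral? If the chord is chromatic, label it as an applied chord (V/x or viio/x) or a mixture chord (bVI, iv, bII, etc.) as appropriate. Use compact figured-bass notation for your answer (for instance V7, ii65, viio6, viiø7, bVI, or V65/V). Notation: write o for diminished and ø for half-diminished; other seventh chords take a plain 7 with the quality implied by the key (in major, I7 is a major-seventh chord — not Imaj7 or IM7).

Stacked in thirds the chord is F-A-C-Eb: a dominant seventh chord on F.
F is not a diatonic chord root with this quality in Gb major, but it lies a perfect fifth above Bb (iii), so the chord functions as an applied dominant of iii.

V7/iii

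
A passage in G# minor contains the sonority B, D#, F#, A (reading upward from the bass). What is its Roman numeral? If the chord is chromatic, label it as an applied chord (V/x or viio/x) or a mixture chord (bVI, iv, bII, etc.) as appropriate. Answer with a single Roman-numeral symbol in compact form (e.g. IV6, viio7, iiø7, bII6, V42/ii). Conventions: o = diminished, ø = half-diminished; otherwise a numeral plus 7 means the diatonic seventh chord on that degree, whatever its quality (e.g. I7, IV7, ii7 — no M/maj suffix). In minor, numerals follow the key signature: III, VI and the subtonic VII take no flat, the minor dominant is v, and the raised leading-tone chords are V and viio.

The pitches B-D#-F#-A form a dominant seventh chord rooted on B.
B is not a diatonic chord root with this quality in G# minor, but it lies a perfect fifth above E (VI), so the chord functions as an applied dominant of VI.

V7/VI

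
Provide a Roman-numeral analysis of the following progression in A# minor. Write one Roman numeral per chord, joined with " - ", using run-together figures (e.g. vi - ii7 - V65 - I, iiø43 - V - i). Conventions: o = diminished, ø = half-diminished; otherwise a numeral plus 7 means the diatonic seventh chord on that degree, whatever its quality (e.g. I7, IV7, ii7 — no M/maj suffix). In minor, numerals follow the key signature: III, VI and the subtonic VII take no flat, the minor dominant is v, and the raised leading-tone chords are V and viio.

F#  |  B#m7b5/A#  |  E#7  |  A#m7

VI - iiø42 - V7 - i7

F# has root F#, degree 6 in A# minor, so VI.
B#m7b5/A#: half-diminished seventh chord on B# = scale degree 2 → iiø42.
E#7 has root E#, degree 5 in A# minor, so V7.
A#m7 has root A#, degree 1 in A# minor, so i7.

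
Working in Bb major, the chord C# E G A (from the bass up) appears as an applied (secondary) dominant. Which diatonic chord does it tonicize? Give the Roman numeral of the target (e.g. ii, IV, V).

iii

The chord is a dominant seventh chord on A.
A dominant resolves down a perfect fifth: A → D. In Bb major, D is scale degree 3, i.e. iii.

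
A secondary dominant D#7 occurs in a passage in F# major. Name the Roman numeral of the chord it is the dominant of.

ii

The chord is a dominant seventh chord on D#.
A dominant resolves down a perfect fifth: D# → G#. In F# major, G# is scale degree 2, i.e. ii.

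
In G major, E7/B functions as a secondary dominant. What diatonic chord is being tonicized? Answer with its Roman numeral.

ii

The chord is a dominant seventh chord on E.
A dominant resolves down a perfect fifth: E → A. In G major, A is scale degree 2, i.e. ii.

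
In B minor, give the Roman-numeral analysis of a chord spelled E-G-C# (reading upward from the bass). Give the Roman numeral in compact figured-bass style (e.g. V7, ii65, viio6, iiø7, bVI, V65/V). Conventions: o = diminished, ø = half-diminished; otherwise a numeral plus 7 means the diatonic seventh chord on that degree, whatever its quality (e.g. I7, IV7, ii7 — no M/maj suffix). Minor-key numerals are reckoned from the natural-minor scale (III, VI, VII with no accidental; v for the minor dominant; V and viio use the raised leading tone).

iio6

Stacked in thirds the chord is C#-E-G: a diminished triad on C#.
In B minor, C# is the supertonic; the diatonic diminished triad there is iio.
With E in the bass the chord is in first inversion, so the figured bass is 6.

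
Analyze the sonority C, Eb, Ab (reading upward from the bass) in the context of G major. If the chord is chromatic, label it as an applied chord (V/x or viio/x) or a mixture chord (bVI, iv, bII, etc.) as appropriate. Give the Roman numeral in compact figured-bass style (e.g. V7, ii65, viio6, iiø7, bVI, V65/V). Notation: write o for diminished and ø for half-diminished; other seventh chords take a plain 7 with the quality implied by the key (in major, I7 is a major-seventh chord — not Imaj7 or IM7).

bII6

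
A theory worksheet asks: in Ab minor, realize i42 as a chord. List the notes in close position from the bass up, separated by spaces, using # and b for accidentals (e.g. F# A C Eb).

The numeral's case and figure indicate a minor seventh chord. In Ab minor its root, the tonic, is Ab.
Stacking thirds from Ab gives Ab-Cb-Eb-Gb.
With the 42 figure the chord is in third inversion; from the bass Gb upward in close position it reads Gb-Ab-Cb-Eb.

Gb Ab Cb Eb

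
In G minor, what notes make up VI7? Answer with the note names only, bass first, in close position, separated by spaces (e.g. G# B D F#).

Eb G Bb D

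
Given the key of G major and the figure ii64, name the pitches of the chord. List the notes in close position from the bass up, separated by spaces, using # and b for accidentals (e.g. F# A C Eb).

E A C

In G major, the second degree is A, and the diatonic chord built there is a minor triad.
Stacking thirds from A gives A-C-E.
The figured bass 64 indicates second inversion, placing the fifth (E) in the bass: E-A-C.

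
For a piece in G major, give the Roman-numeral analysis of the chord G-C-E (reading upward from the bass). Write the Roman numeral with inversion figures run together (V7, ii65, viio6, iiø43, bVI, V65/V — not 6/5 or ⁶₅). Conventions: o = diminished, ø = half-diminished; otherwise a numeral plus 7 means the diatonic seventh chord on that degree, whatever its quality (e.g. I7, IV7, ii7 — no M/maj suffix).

IV64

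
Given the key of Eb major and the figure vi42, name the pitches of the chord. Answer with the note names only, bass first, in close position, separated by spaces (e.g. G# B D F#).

In Eb major, scale degree 6 is C, and the diatonic chord built there is a minor seventh chord.
Stacking thirds from C gives C-Eb-G-Bb.
With the 42 figure the chord is in third inversion; from the bass Bb upward in close position it reads Bb-C-Eb-G.

Bb C Eb G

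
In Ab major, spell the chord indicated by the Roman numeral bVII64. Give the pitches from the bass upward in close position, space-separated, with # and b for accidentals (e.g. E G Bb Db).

bVII64 is a major triad on the lowered seventh degree (the subtonic), borrowed from the parallel minor. In Ab major that root is Gb.
So the chord is Gb-Bb-Db.
With the 64 figure the chord is in second inversion; from the bass Db upward in close position it reads Db-Gb-Bb.

Db Gb Bb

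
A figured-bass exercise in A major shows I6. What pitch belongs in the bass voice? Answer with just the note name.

I in A major has root A; the chord is A-C#-E.
The figure 6 means first inversion — the third is in the bass.

C#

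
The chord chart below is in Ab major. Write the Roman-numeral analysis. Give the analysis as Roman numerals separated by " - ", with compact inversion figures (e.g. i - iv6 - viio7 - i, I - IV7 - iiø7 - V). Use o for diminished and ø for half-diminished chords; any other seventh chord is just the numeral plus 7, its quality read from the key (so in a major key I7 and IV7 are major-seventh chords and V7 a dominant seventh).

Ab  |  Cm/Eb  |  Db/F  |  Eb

I - iii6 - IV6 - V

Ab: root Ab is the tonic; major triad there is I.
Cm/Eb: minor triad on C = scale degree 3 → iii6.
Db/F: major triad on Db = scale degree 4 → IV6.
Eb: root Eb is the dominant; major triad there is V.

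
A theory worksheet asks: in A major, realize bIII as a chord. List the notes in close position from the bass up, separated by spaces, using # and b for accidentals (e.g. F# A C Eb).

Scale degree 3 in A major is C#; lowering it a half step gives C. bIII is a major triad on the lowered third degree, borrowed from the parallel minor.
So the chord is C-E-G.

C E G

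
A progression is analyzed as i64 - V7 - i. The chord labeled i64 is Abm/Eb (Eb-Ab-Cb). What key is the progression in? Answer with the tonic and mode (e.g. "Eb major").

Ab minor

i64 is given as Eb-Ab-Cb — a minor triad with root Ab.
If Ab is scale degree 1 and the mode makes that degree carry a minor triad, the tonic is Ab and the mode is minor.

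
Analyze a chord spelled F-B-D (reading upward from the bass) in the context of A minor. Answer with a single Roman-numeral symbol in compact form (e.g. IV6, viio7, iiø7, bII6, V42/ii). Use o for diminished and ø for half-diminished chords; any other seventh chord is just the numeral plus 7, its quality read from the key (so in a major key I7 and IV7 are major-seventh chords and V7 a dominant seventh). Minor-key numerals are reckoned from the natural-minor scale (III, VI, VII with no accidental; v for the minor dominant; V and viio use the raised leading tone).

The pitches B-D-F form a diminished triad rooted on B.
B is scale degree 2 in A minor, and a diminished triad on that degree is written iio.
With F in the bass the chord is in second inversion, so the figured bass is 64.

iio64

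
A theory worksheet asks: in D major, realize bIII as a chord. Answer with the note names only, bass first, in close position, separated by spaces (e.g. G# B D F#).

F A C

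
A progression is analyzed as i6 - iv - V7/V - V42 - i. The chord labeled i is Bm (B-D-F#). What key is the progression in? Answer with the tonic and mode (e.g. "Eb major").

B minor

The anchor chord is a minor triad on B, labeled i.
If B is scale degree 1 and the mode makes that degree carry a minor triad, the tonic is B and the mode is minor.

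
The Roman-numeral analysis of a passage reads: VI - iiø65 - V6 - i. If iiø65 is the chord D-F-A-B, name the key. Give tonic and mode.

A minor

iiø65 is given as D-F-A-B — a half-diminished seventh chord with root B.
If B is scale degree 2 and the mode makes that degree carry a half-diminished seventh chord, the tonic is A and the mode is minor.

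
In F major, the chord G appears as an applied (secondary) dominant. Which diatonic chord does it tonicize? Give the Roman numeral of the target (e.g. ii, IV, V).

V

The chord is a major triad on G.
A dominant resolves down a perfect fifth: G → C. In F major, C is scale degree 5, i.e. V.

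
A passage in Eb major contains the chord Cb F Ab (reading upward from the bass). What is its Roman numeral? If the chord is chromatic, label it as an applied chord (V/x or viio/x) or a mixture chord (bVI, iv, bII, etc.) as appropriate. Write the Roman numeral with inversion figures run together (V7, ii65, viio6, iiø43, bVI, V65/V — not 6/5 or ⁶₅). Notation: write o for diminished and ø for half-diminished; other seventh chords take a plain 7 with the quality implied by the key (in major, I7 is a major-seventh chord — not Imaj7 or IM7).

The pitches F-Ab-Cb form a diminished triad rooted on F.
F is the second degree of Eb major. This is the diminished supertonic triad, borrowed from the parallel minor.
With Cb in the bass the chord is in second inversion, so the figured bass is 64.

iio64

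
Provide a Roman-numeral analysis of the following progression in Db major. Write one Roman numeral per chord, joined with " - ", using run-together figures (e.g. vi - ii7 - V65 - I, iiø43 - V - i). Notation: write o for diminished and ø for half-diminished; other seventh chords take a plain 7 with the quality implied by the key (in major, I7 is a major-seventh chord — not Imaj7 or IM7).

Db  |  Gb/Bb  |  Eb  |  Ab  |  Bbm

Db: root Db is the tonic; major triad there is I.
Gb/Bb: major triad on Gb = scale degree 4 → IV6.
Eb is the secondary dominant of V (major triad on Eb): V/V.
Ab: major triad on Ab = scale degree 5 → V.
Bbm has root Bb, degree 6 in Db major, so vi.

I - IV6 - V/V - V - vi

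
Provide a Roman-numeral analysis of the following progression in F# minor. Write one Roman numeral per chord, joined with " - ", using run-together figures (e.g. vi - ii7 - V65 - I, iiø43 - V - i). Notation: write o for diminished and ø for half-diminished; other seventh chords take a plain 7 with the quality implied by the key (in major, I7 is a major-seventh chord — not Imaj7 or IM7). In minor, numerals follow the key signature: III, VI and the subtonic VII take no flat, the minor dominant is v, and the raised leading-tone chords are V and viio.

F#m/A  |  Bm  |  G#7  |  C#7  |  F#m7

i6 - iv - V7/V - V7 - i7

F#m/A: root F# is the tonic; minor triad there is i6.
Bm: minor triad on B = scale degree 4 → iv.
G#7: a dominant seventh chord on G#, the applied dominant of V → V7/V.
C#7: root C# is the dominant; dominant seventh chord there is V7.
F#m7 has root F#, degree 1 in F# minor, so i7.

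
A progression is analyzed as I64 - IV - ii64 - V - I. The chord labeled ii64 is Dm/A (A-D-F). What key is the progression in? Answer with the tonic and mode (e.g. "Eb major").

ii64 is given as A-D-F — a minor triad with root D.
Counting down one scale step from D places the tonic on C; a minor triad on degree 2 is diatonic only in major.

C major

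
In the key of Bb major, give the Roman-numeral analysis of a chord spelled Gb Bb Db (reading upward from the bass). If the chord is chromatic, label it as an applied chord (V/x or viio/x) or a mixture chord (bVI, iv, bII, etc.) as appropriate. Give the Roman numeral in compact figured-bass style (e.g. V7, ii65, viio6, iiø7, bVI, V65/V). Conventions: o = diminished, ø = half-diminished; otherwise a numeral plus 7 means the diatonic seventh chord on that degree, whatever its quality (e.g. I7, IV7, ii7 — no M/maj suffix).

Stacked in thirds the chord is Gb-Bb-Db: a major triad on Gb.
Gb is the lowered sixth degree of Bb major (diatonic 6 would be G). This is a major triad on the lowered sixth degree, borrowed from the parallel minor.

bVI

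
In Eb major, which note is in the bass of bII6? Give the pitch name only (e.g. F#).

bII in Eb major has root Fb; the chord is Fb-Ab-Cb.
The figure 6 means first inversion — the third is in the bass.

Ab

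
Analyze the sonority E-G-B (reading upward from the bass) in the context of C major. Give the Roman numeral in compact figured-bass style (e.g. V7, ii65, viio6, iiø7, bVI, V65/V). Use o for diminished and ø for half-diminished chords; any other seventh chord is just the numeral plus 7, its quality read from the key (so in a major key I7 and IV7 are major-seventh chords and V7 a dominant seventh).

iii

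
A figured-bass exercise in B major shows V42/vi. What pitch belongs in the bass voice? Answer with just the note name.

C#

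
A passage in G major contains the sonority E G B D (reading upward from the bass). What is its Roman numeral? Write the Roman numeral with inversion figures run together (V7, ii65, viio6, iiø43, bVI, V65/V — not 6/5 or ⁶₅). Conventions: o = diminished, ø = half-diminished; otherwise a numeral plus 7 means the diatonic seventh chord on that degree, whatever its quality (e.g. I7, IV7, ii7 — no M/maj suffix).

vi7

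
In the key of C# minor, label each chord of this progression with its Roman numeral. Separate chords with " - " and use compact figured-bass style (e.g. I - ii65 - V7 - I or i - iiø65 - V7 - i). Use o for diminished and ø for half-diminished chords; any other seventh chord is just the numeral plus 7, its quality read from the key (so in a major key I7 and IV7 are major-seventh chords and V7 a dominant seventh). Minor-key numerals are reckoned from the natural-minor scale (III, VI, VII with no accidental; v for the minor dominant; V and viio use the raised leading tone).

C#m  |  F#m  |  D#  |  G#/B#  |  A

C#m: minor triad on C# = scale degree 1 → i.
F#m: minor triad on F# = scale degree 4 → iv.
D# is the secondary dominant of V (major triad on D#): V/V.
G#/B# has root G#, degree 5 in C# minor, so V6.
A has root A, degree 6 in C# minor, so VI.

i - iv - V/V - V6 - VI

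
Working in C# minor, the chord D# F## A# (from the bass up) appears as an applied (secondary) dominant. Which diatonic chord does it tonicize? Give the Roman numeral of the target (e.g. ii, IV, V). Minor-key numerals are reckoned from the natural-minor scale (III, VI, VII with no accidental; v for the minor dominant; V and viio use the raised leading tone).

V

The chord is a major triad on D#.
A dominant resolves down a perfect fifth: D# → G#. In C# minor, G# is scale degree 5, i.e. V.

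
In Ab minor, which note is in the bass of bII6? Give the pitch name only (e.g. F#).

bII in Ab minor has root Bbb; the chord is Bbb-Db-Fb.
The figure 6 means first inversion — the third is in the bass.

Db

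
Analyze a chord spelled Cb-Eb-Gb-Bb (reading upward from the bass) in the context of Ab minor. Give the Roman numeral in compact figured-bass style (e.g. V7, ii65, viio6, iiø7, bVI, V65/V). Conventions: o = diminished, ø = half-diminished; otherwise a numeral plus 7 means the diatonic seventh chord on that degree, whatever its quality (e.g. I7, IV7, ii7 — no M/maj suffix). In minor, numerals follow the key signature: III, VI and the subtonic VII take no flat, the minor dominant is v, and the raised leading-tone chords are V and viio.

Stacked in thirds the chord is Cb-Eb-Gb-Bb: a major seventh chord on Cb.
In Ab minor, Cb is the mediant; the diatonic major seventh chord there is III7.

III7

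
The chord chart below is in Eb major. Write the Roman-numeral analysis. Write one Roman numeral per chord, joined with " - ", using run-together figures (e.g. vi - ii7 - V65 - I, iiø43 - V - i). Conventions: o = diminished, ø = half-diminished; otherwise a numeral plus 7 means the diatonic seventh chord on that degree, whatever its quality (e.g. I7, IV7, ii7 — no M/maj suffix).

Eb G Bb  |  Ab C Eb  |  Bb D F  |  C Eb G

I - IV - V - vi

Eb-G-Bb: root Eb is the tonic; major triad there is I.
Ab-C-Eb: root Ab is the subdominant; major triad there is IV.
Bb-D-F: root Bb is the dominant; major triad there is V.
C-Eb-G: root C is the submediant; minor triad there is vi.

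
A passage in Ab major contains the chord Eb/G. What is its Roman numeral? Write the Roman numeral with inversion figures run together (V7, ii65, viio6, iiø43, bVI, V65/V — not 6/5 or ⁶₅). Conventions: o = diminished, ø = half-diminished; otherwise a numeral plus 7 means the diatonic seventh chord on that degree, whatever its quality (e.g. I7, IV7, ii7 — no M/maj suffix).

V6

The pitches Eb-G-Bb form a major triad rooted on Eb.
In Ab major, Eb is the dominant; the diatonic major triad there is V.
With G in the bass the chord is in first inversion, so the figured bass is 6.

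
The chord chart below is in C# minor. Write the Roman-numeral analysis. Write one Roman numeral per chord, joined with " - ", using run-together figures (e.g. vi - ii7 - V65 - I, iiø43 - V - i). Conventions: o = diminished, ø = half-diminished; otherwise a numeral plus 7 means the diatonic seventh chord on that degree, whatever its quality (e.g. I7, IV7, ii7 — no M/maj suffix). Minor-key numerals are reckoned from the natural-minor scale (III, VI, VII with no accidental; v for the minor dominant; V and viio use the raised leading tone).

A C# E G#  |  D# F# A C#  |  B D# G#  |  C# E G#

VI7 - iiø7 - v6 - i

A-C#-E-G#: major seventh chord on A = scale degree 6 → VI7.
D#-F#-A-C#: root D# is the supertonic; half-diminished seventh chord there is iiø7.
B-D#-G#: minor triad on G# = scale degree 5 → v6.
C#-E-G#: root C# is the tonic; minor triad there is i.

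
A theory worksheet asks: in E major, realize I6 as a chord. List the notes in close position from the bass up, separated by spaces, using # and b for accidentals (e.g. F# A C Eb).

G# B E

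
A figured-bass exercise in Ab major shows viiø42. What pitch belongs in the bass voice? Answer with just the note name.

F

viiø in Ab major has root G; the chord is G-Bb-Db-F.
The figure 42 means third inversion — the seventh is in the bass.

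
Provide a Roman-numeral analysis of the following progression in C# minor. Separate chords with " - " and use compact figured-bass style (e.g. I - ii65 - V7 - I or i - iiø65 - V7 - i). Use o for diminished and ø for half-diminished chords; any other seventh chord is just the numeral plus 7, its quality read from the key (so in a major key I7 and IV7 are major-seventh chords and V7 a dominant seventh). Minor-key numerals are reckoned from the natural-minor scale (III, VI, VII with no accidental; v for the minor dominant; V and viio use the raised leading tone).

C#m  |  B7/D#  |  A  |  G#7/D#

i - VII65 - VI - V43

C#m has root C#, degree 1 in C# minor, so i.
B7/D# has root B, degree 7 in C# minor, so VII65.
A: root A is the submediant; major triad there is VI.
G#7/D#: root G# is the dominant; dominant seventh chord there is V43.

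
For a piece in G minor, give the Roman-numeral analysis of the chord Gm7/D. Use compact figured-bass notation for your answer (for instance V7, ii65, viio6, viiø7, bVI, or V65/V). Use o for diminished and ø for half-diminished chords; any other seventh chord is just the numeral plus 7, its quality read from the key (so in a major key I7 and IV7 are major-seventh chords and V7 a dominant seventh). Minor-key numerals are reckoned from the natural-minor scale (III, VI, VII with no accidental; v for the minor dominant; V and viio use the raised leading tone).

i43

Stacked in thirds the chord is G-Bb-D-F: a minor seventh chord on G.
G is scale degree 1 in G minor, and a minor seventh chord on that degree is written i7.
With D in the bass the chord is in second inversion, so the figured bass is 43.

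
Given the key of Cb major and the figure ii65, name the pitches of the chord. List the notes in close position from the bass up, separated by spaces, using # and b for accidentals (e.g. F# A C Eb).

The numeral's case and figure indicate a minor seventh chord. In Cb major its root, the second degree, is Db.
That chord is spelled Db-Fb-Ab-Cb.
With the 65 figure the chord is in first inversion; from the bass Fb upward in close position it reads Fb-Ab-Cb-Db.

Fb Ab Cb Db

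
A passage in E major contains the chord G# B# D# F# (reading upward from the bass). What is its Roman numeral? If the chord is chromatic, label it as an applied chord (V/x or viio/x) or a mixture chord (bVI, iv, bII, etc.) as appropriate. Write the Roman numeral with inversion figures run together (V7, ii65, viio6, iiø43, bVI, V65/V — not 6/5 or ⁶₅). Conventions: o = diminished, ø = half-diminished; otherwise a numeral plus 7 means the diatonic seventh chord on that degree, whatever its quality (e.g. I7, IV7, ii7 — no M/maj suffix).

Stacked in thirds the chord is G#-B#-D#-F#: a dominant seventh chord on G#.
G# is not a diatonic chord root with this quality in E major, but it lies a perfect fifth above C# (vi), so the chord functions as an applied dominant of vi.

V7/vi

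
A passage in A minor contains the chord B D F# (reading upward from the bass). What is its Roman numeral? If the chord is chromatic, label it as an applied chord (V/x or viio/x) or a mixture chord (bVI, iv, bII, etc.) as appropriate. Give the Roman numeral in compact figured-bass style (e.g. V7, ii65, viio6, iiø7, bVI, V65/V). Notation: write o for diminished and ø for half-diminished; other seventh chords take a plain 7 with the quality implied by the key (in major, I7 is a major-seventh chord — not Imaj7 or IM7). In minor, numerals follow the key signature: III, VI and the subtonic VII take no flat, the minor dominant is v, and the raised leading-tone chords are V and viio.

ii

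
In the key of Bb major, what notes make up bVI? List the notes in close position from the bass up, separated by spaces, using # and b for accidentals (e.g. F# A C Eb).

Gb Bb Db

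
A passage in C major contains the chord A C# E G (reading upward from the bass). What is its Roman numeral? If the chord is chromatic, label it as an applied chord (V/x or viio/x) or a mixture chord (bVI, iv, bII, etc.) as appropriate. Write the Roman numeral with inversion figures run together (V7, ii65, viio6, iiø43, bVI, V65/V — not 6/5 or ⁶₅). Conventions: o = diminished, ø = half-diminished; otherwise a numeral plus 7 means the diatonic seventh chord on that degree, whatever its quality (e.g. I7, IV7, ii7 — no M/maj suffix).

Stacked in thirds the chord is A-C#-E-G: a dominant seventh chord on A.
A is not a diatonic chord root with this quality in C major, but it lies a perfect fifth above D (ii), so the chord functions as an applied dominant of ii.

V7/ii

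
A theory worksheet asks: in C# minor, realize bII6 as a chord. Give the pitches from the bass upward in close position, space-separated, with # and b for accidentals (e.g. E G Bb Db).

F# A D

bII6 is the Neapolitan sixth — a major triad on the lowered second degree, here in its customary first inversion. In C# minor that root is D.
So the chord is D-F#-A.
With the 6 figure the chord is in first inversion; from the bass F# upward in close position it reads F#-A-D.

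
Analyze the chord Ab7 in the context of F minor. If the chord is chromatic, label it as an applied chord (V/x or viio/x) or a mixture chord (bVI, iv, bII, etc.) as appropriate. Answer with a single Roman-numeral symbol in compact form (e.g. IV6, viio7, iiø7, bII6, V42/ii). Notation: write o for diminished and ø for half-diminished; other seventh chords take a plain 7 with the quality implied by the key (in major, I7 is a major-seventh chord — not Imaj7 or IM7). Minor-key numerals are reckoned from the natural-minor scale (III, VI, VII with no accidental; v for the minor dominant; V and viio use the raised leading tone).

V7/VI

The pitches Ab-C-Eb-Gb form a dominant seventh chord rooted on Ab.
Ab is not a diatonic chord root with this quality in F minor, but it lies a perfect fifth above Db (VI), so the chord functions as an applied dominant of VI.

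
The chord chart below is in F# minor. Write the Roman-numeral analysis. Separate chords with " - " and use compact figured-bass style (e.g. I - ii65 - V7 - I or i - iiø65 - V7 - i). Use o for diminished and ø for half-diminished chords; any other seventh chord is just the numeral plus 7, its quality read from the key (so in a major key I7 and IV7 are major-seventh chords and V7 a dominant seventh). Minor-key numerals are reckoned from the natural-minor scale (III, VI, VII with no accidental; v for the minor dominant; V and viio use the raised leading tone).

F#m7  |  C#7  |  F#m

i7 - V7 - i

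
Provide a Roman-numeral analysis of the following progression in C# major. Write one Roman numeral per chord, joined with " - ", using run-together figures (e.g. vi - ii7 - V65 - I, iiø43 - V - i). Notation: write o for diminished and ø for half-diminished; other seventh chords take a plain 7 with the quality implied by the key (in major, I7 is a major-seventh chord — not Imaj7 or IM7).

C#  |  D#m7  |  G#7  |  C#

I - ii7 - V7 - I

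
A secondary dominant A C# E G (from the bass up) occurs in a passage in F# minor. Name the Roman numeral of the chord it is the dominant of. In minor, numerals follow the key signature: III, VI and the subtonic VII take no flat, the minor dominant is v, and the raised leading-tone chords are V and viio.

VI

The chord is a dominant seventh chord on A.
A dominant resolves down a perfect fifth: A → D. In F# minor, D is scale degree 6, i.e. VI.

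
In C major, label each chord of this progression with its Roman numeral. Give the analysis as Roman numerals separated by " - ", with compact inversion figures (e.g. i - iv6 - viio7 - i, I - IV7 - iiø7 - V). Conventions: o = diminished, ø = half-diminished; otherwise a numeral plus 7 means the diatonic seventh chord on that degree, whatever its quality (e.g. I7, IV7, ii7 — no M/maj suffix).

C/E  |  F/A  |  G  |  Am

I6 - IV6 - V - vi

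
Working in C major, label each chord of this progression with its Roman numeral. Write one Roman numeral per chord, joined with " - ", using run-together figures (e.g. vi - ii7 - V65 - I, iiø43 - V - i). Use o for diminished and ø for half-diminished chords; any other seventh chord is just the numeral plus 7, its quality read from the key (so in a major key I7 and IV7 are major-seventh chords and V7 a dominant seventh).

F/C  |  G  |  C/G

IV64 - V - I64

F/C: major triad on F = scale degree 4 → IV64.
G has root G, degree 5 in C major, so V.
C/G: root C is the tonic; major triad there is I64.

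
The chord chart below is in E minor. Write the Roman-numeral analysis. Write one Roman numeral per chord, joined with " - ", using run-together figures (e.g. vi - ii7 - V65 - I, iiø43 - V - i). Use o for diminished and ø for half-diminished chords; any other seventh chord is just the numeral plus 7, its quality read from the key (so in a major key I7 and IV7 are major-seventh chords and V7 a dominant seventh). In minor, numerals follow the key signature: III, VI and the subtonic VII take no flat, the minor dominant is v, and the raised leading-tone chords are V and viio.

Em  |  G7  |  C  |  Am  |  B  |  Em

Em: root E is the tonic; minor triad there is i.
G7: chromatic; G is V of VI, so V7/VI.
C has root C, degree 6 in E minor, so VI.
Am has root A, degree 4 in E minor, so iv.
B has root B, degree 5 in E minor, so V.
Em has root E, degree 1 in E minor, so i.

i - V7/VI - VI - iv - V - i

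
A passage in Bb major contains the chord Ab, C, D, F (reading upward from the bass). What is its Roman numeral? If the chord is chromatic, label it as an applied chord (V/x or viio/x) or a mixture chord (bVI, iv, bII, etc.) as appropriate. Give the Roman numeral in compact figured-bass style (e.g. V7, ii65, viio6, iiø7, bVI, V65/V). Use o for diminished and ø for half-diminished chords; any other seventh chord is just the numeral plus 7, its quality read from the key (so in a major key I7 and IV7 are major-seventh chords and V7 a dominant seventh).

The pitches D-F-Ab-C form a half-diminished seventh chord rooted on D.
D sits a half step below Eb (IV in Bb major); a diminished chord there is the applied leading-tone chord of IV.
With Ab in the bass the chord is in second inversion, so the figured bass is 43.

viiø43/IV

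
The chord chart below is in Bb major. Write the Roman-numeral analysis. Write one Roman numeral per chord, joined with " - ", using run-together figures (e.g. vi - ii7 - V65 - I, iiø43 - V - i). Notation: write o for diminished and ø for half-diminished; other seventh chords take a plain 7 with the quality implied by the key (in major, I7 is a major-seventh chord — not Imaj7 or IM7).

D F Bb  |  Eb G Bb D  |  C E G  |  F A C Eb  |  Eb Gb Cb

D-F-Bb: root Bb is the tonic; major triad there is I6.
Eb-G-Bb-D: root Eb is the subdominant; major seventh chord there is IV7.
C-E-G: a major triad on C, the applied dominant of V → V/V.
F-A-C-Eb has root F, degree 5 in Bb major, so V7.
Eb-Gb-Cb: Cb with this quality isn't in the key; a major triad on b2 is the Neapolitan sixth, bII6 (third, Eb, in the bass — hence the 6).

I6 - IV7 - V/V - V7 - bII6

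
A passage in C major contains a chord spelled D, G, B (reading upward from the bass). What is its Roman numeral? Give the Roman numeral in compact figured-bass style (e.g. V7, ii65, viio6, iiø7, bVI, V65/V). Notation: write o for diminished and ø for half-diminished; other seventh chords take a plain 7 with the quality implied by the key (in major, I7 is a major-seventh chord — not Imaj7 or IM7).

The pitches G-B-D form a major triad rooted on G.
In C major, G is the dominant; the diatonic major triad there is V.
With D in the bass the chord is in second inversion, so the figured bass is 64.

V64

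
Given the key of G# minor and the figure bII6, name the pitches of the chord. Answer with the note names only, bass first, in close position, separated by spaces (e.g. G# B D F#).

C# E A

Scale degree 2 in G# minor is A#; lowering it a half step gives A. bII6 is the Neapolitan sixth — a major triad on the lowered second degree, here in its customary first inversion.
So the chord is A-C#-E.
With the 6 figure the chord is in first inversion; from the bass C# upward in close position it reads C#-E-A.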